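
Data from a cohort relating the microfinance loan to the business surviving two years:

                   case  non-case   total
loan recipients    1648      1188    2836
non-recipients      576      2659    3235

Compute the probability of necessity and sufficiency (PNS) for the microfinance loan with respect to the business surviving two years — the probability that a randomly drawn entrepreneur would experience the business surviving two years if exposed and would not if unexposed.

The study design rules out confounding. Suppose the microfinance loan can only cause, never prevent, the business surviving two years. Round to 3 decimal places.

p₁ = P(outcome | exposed) = 1648/2836 = 0.5811
p₀ = P(outcome | unexposed) = 576/3235 = 0.17805
Under exogeneity and monotonicity, PNS = p₁ − p₀.
PNS = 0.5811 − 0.17805 = 0.40305

PNS ≈ 0.403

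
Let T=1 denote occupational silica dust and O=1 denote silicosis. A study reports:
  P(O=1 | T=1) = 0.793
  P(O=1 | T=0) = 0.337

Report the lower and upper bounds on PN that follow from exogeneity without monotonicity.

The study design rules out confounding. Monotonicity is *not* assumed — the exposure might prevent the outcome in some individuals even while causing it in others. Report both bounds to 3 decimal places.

Let p₁ = 0.793, p₀ = 0.337.
Under exogeneity alone the bounds on PN are max{0,(p₁−p₀)/p₁} ≤ PN ≤ min{1,(1−p₀)/p₁}.
  lower = (p₁ − p₀)/p₁ = 0.456 / 0.793 ≈ 0.5750
  upper = min{1, (1 − p₀)/p₁} = 0.663 / 0.793 ≈ 0.8361

0.575 ≤ PN ≤ 0.836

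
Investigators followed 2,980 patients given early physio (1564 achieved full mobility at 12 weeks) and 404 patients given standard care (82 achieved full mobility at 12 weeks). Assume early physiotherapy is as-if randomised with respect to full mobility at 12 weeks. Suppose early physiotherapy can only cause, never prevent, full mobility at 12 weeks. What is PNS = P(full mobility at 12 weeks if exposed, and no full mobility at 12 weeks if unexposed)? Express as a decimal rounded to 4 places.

p₁ = P(outcome | exposed) = 1564/2980 = 0.52483
p₀ = P(outcome | unexposed) = 82/404 = 0.20297
Under exogeneity and monotonicity, PNS = p₁ − p₀.
PNS = 0.52483 − 0.20297 = 0.32186

PNS ≈ 0.3219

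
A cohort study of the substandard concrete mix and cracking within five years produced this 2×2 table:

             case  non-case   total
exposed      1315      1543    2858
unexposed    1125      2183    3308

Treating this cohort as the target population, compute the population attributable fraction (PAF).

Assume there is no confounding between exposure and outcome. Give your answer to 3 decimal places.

p₁ = P(outcome | exposed) = 1315/2858 = 0.46011
p₀ = P(outcome | unexposed) = 1125/3308 = 0.34008
Exposure prevalence π = 2858/6166 = 0.46351; overall risk P(Y=1) = 0.39572.
Under exogeneity, PAF = [P(Y=1) − p₀]/P(Y=1).
PAF = (0.39572 − 0.34008) / 0.39572 ≈ 0.1406

PAF ≈ 0.141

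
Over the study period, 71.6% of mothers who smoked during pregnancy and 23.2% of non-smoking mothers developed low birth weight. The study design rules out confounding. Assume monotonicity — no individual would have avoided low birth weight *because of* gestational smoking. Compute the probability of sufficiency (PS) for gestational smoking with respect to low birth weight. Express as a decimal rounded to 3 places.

p₁ = 0.716, p₀ = 0.232.
Under exogeneity and monotonicity, PS = (p₁ − p₀) / (1 − p₀).
PS = (0.716 − 0.232) / (1 − 0.232) = 0.484 / 0.768 ≈ 0.6302

PS ≈ 0.630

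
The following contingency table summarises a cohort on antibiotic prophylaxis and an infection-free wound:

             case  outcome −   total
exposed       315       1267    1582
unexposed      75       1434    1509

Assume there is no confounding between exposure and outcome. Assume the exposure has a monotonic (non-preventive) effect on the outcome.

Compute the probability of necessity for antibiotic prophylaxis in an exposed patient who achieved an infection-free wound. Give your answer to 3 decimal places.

p₁ = P(outcome | exposed) = 315/1582 = 0.19912
p₀ = P(outcome | unexposed) = 75/1509 = 0.049702
Under exogeneity and monotonicity, PN = (p₁ − p₀) / p₁.
PN = (0.19912 − 0.049702) / 0.19912 = 0.14941 / 0.19912 ≈ 0.7504

PN ≈ 0.750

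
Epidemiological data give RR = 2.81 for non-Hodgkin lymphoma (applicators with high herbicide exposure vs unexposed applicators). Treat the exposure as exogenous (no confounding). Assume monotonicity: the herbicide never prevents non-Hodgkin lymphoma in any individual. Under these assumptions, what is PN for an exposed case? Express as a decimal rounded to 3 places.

Under exogeneity and monotonicity, PN = (RR − 1) / RR = 1 − 1/RR.
PN = (2.81 − 1) / 2.81 = 1.81 / 2.81 ≈ 0.6441

PN ≈ 0.644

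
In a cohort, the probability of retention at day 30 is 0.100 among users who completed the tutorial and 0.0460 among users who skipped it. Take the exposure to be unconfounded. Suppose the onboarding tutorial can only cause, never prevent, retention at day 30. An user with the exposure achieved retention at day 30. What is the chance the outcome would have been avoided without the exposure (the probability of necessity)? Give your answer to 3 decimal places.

PN ≈ 0.540

Let p₁ = 0.1, p₀ = 0.046.
Under exogeneity and monotonicity, PN = (p₁ − p₀) / p₁.
PN = (0.1 − 0.046) / 0.1 = 0.054 / 0.1 ≈ 0.5400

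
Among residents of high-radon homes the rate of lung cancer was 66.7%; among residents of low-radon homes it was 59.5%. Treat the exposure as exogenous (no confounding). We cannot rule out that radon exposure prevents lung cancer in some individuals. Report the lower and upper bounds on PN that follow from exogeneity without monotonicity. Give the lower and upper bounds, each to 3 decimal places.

0.108 ≤ PN ≤ 0.607

p₁ = 0.667, p₀ = 0.595.
Under exogeneity alone the bounds on PN are max{0,(p₁−p₀)/p₁} ≤ PN ≤ min{1,(1−p₀)/p₁}.
  lower = (p₁ − p₀)/p₁ = 0.072 / 0.667 ≈ 0.1079
  upper = min{1, (1 − p₀)/p₁} = 0.405 / 0.667 ≈ 0.6072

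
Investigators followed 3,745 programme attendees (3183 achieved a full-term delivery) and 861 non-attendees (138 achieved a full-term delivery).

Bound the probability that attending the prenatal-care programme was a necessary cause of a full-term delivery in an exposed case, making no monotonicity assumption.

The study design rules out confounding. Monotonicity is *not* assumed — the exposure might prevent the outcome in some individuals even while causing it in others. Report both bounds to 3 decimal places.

p₁ = P(outcome | exposed) = 3183/3745 = 0.84993
p₀ = P(outcome | unexposed) = 138/861 = 0.16028
Under exogeneity alone the bounds on PN are max{0,(p₁−p₀)/p₁} ≤ PN ≤ min{1,(1−p₀)/p₁}.
  lower = (p₁ − p₀)/p₁ = 0.68965 / 0.84993 ≈ 0.8114
  upper = min{1, (1 − p₀)/p₁} = 0.83972 / 0.84993 ≈ 0.9880

0.811 ≤ PN ≤ 0.988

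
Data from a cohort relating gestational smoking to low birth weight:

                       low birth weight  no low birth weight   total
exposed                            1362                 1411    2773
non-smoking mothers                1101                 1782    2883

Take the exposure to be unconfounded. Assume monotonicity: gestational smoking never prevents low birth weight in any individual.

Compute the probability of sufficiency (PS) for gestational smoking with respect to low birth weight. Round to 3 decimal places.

p₁ = P(outcome | exposed) = 1362/2773 = 0.49116
p₀ = P(outcome | unexposed) = 1101/2883 = 0.38189
Under exogeneity and monotonicity, PS = (p₁ − p₀)/(1 − p₀).
PS = (0.49116 − 0.38189) / 0.61811 ≈ 0.1768

PS ≈ 0.177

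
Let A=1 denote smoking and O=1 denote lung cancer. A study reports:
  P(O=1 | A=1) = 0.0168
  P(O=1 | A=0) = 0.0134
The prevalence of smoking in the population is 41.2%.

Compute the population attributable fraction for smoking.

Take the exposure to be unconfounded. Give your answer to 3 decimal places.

Let p₁ = 0.0168, p₀ = 0.0134.
Overall risk P(Y=1) = π·p₁ + (1−π)·p₀ = 0.412×0.0168 + 0.588×0.0134 = 0.014801.
Under exogeneity, PAF = [P(Y=1) − p₀] / P(Y=1).
PAF = (0.014801 − 0.0134) / 0.014801 ≈ 0.0946

PAF ≈ 0.095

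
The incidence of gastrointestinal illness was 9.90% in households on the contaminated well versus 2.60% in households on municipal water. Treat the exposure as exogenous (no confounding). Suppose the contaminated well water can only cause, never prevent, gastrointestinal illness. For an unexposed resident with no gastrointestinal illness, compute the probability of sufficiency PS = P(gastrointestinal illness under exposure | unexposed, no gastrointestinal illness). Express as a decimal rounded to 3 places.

PS ≈ 0.075

p₁ = 0.099, p₀ = 0.026.
Under exogeneity and monotonicity, PS = (p₁ − p₀) / (1 − p₀).
PS = (0.099 − 0.026) / (1 − 0.026) = 0.073 / 0.974 ≈ 0.0749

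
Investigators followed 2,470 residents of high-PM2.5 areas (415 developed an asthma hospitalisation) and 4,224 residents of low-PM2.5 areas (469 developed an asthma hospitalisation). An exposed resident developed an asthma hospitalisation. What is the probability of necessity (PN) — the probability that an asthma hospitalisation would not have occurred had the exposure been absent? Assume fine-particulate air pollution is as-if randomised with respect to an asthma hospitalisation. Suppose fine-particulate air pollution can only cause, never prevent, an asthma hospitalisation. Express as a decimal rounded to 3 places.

p₁ = P(outcome | exposed) = 415/2470 = 0.16802
p₀ = P(outcome | unexposed) = 469/4224 = 0.11103
Under exogeneity and monotonicity, PN = (p₁ − p₀) / p₁.
PN = (0.16802 − 0.11103) / 0.16802 = 0.056984 / 0.16802 ≈ 0.3392

PN ≈ 0.339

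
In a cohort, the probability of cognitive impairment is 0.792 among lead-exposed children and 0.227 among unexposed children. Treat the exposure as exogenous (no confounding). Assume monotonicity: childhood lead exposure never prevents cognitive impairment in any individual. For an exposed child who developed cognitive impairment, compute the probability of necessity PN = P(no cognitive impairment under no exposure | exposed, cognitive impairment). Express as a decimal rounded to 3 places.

Let p₁ = 0.792, p₀ = 0.227.
Under exogeneity and monotonicity, PN = (p₁ − p₀) / p₁.
PN = (0.792 − 0.227) / 0.792 = 0.565 / 0.792 ≈ 0.7134

PN ≈ 0.713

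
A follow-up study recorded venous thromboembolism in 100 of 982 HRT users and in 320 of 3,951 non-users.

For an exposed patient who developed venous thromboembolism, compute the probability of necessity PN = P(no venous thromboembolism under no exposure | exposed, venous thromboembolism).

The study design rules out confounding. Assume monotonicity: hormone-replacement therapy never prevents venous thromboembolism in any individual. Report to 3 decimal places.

p₁ = P(outcome | exposed) = 100/982 = 0.10183
p₀ = P(outcome | unexposed) = 320/3951 = 0.080992
Under exogeneity and monotonicity, PN = (p₁ − p₀) / p₁.
PN = (0.10183 − 0.080992) / 0.10183 = 0.020841 / 0.10183 ≈ 0.2047

PN ≈ 0.205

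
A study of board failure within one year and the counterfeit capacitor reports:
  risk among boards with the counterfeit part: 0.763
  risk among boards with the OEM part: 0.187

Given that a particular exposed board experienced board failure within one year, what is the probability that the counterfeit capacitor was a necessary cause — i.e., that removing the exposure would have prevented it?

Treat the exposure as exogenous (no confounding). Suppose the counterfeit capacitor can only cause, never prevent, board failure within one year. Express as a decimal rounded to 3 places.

PN ≈ 0.755

Let p₁ = 0.763, p₀ = 0.187.
Under exogeneity and monotonicity, PN = (p₁ − p₀) / p₁.
PN = (0.763 − 0.187) / 0.763 = 0.576 / 0.763 ≈ 0.7549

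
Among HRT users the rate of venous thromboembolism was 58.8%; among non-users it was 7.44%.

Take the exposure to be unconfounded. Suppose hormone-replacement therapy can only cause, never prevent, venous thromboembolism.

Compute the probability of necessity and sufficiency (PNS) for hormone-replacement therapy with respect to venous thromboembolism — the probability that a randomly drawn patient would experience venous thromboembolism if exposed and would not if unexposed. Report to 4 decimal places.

PNS ≈ 0.5136

p₁ = 0.588, p₀ = 0.0744.
Under exogeneity and monotonicity, PNS = p₁ − p₀.
PNS = 0.588 − 0.0744 = 0.5136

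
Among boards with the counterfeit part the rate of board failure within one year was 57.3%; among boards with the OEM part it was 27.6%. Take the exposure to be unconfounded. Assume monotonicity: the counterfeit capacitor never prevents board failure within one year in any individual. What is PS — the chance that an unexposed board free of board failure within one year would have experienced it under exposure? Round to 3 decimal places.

p₁ = 0.573, p₀ = 0.276.
Under exogeneity and monotonicity, PS = (p₁ − p₀) / (1 − p₀).
PS = (0.573 − 0.276) / (1 − 0.276) = 0.297 / 0.724 ≈ 0.4102

PS ≈ 0.410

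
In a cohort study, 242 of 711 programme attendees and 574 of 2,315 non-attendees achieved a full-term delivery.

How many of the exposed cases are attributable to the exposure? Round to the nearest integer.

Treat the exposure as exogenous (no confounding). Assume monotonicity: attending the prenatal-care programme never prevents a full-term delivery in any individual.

about 66 cases

p₁ = P(outcome | exposed) = 242/711 = 0.34037
p₀ = P(outcome | unexposed) = 574/2315 = 0.24795
PN = (p₁ − p₀)/p₁ = (0.34037 − 0.24795) / 0.34037 ≈ 0.27152.
Attributable cases ≈ PN × (exposed cases) = 0.27152 × 242 ≈ 65.71.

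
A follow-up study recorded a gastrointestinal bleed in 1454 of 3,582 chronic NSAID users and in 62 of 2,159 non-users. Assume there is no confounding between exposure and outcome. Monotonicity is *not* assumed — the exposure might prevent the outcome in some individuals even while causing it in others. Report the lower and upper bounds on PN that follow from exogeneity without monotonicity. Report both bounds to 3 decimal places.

0.929 ≤ PN ≤ 1.000

p₁ = P(outcome | exposed) = 1454/3582 = 0.40592
p₀ = P(outcome | unexposed) = 62/2159 = 0.028717
Under exogeneity alone the bounds on PN are max{0,(p₁−p₀)/p₁} ≤ PN ≤ min{1,(1−p₀)/p₁}.
  lower = (p₁ − p₀)/p₁ = 0.3772 / 0.40592 ≈ 0.9293
  upper = min{1, (1 − p₀)/p₁} = 0.97128 / 0.40592 ≈ 2.3928 → capped at 1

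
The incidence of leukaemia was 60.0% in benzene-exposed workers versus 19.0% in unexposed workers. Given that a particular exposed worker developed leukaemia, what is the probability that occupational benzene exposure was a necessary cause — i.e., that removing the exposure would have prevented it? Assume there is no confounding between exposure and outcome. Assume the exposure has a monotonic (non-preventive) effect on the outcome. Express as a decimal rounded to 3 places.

p₁ = 0.6, p₀ = 0.19.
Under exogeneity and monotonicity, PN = (p₁ − p₀) / p₁.
PN = (0.6 − 0.19) / 0.6 = 0.41 / 0.6 ≈ 0.6833

PN ≈ 0.683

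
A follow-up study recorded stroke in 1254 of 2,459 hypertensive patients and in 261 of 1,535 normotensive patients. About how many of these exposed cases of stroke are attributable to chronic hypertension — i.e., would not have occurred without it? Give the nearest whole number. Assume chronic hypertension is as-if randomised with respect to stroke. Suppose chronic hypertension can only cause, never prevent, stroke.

p₁ = P(outcome | exposed) = 1254/2459 = 0.50996
p₀ = P(outcome | unexposed) = 261/1535 = 0.17003
PN = (p₁ − p₀)/p₁ = (0.50996 − 0.17003) / 0.50996 ≈ 0.66658.
Attributable cases ≈ PN × (exposed cases) = 0.66658 × 1254 ≈ 835.89.

about 836 cases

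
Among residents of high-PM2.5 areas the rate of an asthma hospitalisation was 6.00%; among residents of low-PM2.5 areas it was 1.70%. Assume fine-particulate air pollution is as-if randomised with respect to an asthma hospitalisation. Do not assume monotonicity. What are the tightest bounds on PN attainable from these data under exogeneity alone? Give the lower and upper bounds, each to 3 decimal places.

0.717 ≤ PN ≤ 1.000

p₁ = 0.06, p₀ = 0.017.
Under exogeneity alone the bounds on PN are max{0,(p₁−p₀)/p₁} ≤ PN ≤ min{1,(1−p₀)/p₁}.
  lower = (p₁ − p₀)/p₁ = 0.043 / 0.06 ≈ 0.7167
  upper = min{1, (1 − p₀)/p₁} = 0.983 / 0.06 ≈ 16.3833 → capped at 1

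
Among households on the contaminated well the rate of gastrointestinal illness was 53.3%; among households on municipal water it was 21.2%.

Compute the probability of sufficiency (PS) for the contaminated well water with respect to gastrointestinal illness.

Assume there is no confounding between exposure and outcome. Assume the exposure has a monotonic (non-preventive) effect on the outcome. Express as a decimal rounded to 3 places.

PS ≈ 0.407

p₁ = 0.533, p₀ = 0.212.
Under exogeneity and monotonicity, PS = (p₁ − p₀) / (1 − p₀).
PS = (0.533 − 0.212) / (1 − 0.212) = 0.321 / 0.788 ≈ 0.4074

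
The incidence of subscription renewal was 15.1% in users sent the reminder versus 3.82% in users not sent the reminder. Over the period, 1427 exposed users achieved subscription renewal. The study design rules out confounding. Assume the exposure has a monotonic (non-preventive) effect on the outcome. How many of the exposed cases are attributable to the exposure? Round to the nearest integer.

about 1066 cases

p₁ = 0.151, p₀ = 0.0382.
PN = (p₁ − p₀)/p₁ = (0.151 − 0.0382) / 0.151 ≈ 0.74702.
Attributable cases ≈ PN × (exposed cases) = 0.74702 × 1427 ≈ 1066.00.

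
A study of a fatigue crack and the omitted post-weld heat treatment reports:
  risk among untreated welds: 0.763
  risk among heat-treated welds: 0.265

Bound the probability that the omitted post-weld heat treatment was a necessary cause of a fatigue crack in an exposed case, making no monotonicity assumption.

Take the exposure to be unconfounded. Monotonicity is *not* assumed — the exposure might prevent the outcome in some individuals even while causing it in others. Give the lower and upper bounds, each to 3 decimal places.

0.653 ≤ PN ≤ 0.963

Let p₁ = 0.763, p₀ = 0.265.
Under exogeneity alone the bounds on PN are max{0,(p₁−p₀)/p₁} ≤ PN ≤ min{1,(1−p₀)/p₁}.
  lower = (p₁ − p₀)/p₁ = 0.498 / 0.763 ≈ 0.6527
  upper = min{1, (1 − p₀)/p₁} = 0.735 / 0.763 ≈ 0.9633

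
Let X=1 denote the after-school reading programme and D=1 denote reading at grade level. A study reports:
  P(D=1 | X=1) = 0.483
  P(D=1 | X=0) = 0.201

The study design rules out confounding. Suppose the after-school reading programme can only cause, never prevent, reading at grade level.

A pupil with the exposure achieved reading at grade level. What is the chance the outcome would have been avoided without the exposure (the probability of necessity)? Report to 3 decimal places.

Let p₁ = 0.483, p₀ = 0.201.
Under exogeneity and monotonicity, PN = (p₁ − p₀) / p₁.
PN = (0.483 − 0.201) / 0.483 = 0.282 / 0.483 ≈ 0.5839

PN ≈ 0.584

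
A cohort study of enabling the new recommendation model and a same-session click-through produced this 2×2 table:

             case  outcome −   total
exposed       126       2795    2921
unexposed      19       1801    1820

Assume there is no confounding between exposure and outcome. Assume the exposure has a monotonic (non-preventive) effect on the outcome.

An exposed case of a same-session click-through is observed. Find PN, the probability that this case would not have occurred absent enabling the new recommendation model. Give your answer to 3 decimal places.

p₁ = P(outcome | exposed) = 126/2921 = 0.043136
p₀ = P(outcome | unexposed) = 19/1820 = 0.01044
Under exogeneity and monotonicity, PN = (p₁ − p₀) / p₁.
PN = (0.043136 − 0.01044) / 0.043136 = 0.032696 / 0.043136 ≈ 0.7580

PN ≈ 0.758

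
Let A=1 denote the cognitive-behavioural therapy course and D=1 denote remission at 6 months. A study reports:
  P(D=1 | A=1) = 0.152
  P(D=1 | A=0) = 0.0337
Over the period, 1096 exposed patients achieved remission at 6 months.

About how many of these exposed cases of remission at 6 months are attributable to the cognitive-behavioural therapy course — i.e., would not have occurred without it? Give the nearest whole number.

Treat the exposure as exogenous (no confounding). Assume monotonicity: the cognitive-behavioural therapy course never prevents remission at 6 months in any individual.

Let p₁ = 0.152, p₀ = 0.0337.
PN = (p₁ − p₀)/p₁ = (0.152 − 0.0337) / 0.152 ≈ 0.77829.
Attributable cases ≈ PN × (exposed cases) = 0.77829 × 1096 ≈ 853.01.

about 853 cases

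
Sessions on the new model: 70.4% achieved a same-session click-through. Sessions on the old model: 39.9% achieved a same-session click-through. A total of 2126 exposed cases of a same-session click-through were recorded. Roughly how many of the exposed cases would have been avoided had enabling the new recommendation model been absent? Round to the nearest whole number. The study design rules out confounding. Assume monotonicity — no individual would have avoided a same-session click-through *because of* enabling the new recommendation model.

about 921 cases

p₁ = 0.704, p₀ = 0.399.
PN = (p₁ − p₀)/p₁ = (0.704 − 0.399) / 0.704 ≈ 0.43324.
Attributable cases ≈ PN × (exposed cases) = 0.43324 × 2126 ≈ 921.07.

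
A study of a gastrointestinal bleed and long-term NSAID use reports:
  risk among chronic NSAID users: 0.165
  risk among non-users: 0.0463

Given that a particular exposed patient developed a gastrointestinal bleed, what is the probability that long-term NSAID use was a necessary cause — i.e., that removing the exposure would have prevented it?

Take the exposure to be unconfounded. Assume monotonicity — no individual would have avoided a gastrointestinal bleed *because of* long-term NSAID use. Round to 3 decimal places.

PN ≈ 0.719

Let p₁ = 0.165, p₀ = 0.0463.
Under exogeneity and monotonicity, PN = (p₁ − p₀) / p₁.
PN = (0.165 − 0.0463) / 0.165 = 0.1187 / 0.165 ≈ 0.7194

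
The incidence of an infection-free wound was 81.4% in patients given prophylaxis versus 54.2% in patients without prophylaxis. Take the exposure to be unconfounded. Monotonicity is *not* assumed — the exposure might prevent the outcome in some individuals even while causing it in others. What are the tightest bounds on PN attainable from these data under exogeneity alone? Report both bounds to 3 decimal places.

0.334 ≤ PN ≤ 0.563

p₁ = 0.814, p₀ = 0.542.
Under exogeneity alone the bounds on PN are max{0,(p₁−p₀)/p₁} ≤ PN ≤ min{1,(1−p₀)/p₁}.
  lower = (p₁ − p₀)/p₁ = 0.272 / 0.814 ≈ 0.3342
  upper = min{1, (1 − p₀)/p₁} = 0.458 / 0.814 ≈ 0.5627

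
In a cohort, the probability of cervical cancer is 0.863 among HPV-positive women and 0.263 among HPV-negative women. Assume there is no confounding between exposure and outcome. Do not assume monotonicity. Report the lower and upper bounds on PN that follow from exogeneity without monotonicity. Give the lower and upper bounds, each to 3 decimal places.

Let p₁ = 0.863, p₀ = 0.263.
Under exogeneity alone the bounds on PN are max{0,(p₁−p₀)/p₁} ≤ PN ≤ min{1,(1−p₀)/p₁}.
  lower = (p₁ − p₀)/p₁ = 0.6 / 0.863 ≈ 0.6952
  upper = min{1, (1 − p₀)/p₁} = 0.737 / 0.863 ≈ 0.8540

0.695 ≤ PN ≤ 0.854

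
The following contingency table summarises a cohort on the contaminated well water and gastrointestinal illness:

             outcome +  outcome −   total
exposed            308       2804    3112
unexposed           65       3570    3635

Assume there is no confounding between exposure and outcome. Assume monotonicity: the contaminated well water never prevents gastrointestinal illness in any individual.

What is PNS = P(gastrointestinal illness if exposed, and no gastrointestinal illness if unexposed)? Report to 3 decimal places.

PNS ≈ 0.081

p₁ = P(outcome | exposed) = 308/3112 = 0.098972
p₀ = P(outcome | unexposed) = 65/3635 = 0.017882
Under exogeneity and monotonicity, PNS = p₁ − p₀.
PNS = 0.098972 − 0.017882 = 0.08109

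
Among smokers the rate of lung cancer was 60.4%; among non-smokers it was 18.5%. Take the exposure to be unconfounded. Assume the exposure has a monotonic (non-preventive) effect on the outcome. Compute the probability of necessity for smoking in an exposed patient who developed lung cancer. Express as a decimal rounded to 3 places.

PN ≈ 0.694

p₁ = 0.604, p₀ = 0.185.
Under exogeneity and monotonicity, PN = (p₁ − p₀) / p₁.
PN = (0.604 − 0.185) / 0.604 = 0.419 / 0.604 ≈ 0.6937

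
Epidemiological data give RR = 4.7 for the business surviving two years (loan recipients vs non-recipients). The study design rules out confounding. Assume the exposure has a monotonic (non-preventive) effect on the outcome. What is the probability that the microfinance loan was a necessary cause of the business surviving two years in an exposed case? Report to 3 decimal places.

Under exogeneity and monotonicity, PN = (RR − 1) / RR = 1 − 1/RR.
PN = (4.7 − 1) / 4.7 = 3.7 / 4.7 ≈ 0.7872

PN ≈ 0.787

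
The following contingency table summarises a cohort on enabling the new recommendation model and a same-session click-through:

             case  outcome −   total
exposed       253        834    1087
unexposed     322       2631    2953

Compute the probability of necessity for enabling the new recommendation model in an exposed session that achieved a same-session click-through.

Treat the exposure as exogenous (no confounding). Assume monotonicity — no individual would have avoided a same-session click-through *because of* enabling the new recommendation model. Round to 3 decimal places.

p₁ = P(outcome | exposed) = 253/1087 = 0.23275
p₀ = P(outcome | unexposed) = 322/2953 = 0.10904
Under exogeneity and monotonicity, PN = (p₁ − p₀) / p₁.
PN = (0.23275 − 0.10904) / 0.23275 = 0.12371 / 0.23275 ≈ 0.5315

PN ≈ 0.532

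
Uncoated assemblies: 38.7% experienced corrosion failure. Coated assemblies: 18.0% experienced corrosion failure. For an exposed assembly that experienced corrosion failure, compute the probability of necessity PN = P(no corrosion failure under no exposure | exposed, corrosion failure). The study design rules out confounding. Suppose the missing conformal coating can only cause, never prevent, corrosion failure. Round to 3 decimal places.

PN ≈ 0.535

p₁ = 0.387, p₀ = 0.18.
Under exogeneity and monotonicity, PN = (p₁ − p₀) / p₁.
PN = (0.387 − 0.18) / 0.387 = 0.207 / 0.387 ≈ 0.5349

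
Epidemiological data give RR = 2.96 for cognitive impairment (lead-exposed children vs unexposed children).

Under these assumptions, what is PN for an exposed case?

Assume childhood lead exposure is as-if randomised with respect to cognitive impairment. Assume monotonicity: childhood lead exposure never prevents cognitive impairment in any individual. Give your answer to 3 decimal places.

PN ≈ 0.662

Under exogeneity and monotonicity, PN = (RR − 1) / RR = 1 − 1/RR.
PN = (2.96 − 1) / 2.96 = 1.96 / 2.96 ≈ 0.6622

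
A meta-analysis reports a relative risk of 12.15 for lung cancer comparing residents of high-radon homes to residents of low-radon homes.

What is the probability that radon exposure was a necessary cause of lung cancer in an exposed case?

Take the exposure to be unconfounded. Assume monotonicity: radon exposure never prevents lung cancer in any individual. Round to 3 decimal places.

Under exogeneity and monotonicity, PN = (RR − 1) / RR = 1 − 1/RR.
PN = (12.15 − 1) / 12.15 = 11.15 / 12.15 ≈ 0.9177

PN ≈ 0.918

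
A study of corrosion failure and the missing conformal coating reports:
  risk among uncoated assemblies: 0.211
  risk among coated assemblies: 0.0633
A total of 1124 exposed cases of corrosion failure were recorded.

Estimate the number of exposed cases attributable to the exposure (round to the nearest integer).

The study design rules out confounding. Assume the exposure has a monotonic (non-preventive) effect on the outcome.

about 787 cases

Let p₁ = 0.211, p₀ = 0.0633.
PN = (p₁ − p₀)/p₁ = (0.211 − 0.0633) / 0.211 ≈ 0.70000.
Attributable cases ≈ PN × (exposed cases) = 0.70000 × 1124 ≈ 786.80.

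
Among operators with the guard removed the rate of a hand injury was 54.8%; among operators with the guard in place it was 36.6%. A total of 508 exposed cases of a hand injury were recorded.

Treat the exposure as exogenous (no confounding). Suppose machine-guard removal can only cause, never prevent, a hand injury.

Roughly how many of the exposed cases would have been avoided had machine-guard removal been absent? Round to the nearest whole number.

about 169 cases

p₁ = 0.548, p₀ = 0.366.
PN = (p₁ − p₀)/p₁ = (0.548 − 0.366) / 0.548 ≈ 0.33212.
Attributable cases ≈ PN × (exposed cases) = 0.33212 × 508 ≈ 168.72.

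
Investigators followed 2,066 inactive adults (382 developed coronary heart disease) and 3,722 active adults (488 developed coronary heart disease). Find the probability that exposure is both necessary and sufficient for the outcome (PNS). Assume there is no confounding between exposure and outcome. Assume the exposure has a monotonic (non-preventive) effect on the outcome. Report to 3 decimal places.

PNS ≈ 0.054

p₁ = P(outcome | exposed) = 382/2066 = 0.1849
p₀ = P(outcome | unexposed) = 488/3722 = 0.13111
Under exogeneity and monotonicity, PNS = p₁ − p₀.
PNS = 0.1849 − 0.13111 = 0.053786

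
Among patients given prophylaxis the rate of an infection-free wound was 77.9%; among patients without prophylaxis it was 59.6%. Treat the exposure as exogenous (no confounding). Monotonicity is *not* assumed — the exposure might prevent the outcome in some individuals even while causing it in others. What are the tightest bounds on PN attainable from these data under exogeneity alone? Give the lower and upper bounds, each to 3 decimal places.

0.235 ≤ PN ≤ 0.519

p₁ = 0.779, p₀ = 0.596.
Under exogeneity alone the bounds on PN are max{0,(p₁−p₀)/p₁} ≤ PN ≤ min{1,(1−p₀)/p₁}.
  lower = (p₁ − p₀)/p₁ = 0.183 / 0.779 ≈ 0.2349
  upper = min{1, (1 − p₀)/p₁} = 0.404 / 0.779 ≈ 0.5186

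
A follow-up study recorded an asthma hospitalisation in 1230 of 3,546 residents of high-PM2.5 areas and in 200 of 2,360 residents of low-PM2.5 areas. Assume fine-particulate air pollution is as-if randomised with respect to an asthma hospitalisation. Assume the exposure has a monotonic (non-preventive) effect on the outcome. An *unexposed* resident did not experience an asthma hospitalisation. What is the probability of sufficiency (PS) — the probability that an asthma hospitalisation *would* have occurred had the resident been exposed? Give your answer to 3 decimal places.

p₁ = P(outcome | exposed) = 1230/3546 = 0.34687
p₀ = P(outcome | unexposed) = 200/2360 = 0.084746
Under exogeneity and monotonicity, PS = (p₁ − p₀) / (1 − p₀).
PS = (0.34687 − 0.084746) / (1 − 0.084746) = 0.26212 / 0.91525 ≈ 0.2864

PS ≈ 0.286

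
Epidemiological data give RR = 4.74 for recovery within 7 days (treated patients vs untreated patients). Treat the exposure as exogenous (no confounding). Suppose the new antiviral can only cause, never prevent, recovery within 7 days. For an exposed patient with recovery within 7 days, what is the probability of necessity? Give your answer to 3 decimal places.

PN ≈ 0.789

Under exogeneity and monotonicity, PN = (RR − 1) / RR = 1 − 1/RR.
PN = (4.74 − 1) / 4.74 = 3.74 / 4.74 ≈ 0.7890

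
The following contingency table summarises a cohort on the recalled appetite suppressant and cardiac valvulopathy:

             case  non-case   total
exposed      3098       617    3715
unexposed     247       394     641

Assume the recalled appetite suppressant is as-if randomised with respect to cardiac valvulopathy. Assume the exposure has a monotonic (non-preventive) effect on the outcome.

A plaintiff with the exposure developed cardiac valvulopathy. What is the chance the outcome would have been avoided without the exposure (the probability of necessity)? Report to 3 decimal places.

p₁ = P(outcome | exposed) = 3098/3715 = 0.83392
p₀ = P(outcome | unexposed) = 247/641 = 0.38534
Under exogeneity and monotonicity, PN = (p₁ − p₀)/p₁.
PN = (0.83392 − 0.38534) / 0.83392 ≈ 0.5379

PN ≈ 0.538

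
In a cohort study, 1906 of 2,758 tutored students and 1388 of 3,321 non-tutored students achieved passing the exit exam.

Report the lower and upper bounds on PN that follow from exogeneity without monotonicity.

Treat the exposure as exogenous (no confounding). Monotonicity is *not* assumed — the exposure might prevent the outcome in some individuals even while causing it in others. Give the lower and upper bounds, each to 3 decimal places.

0.395 ≤ PN ≤ 0.842

p₁ = P(outcome | exposed) = 1906/2758 = 0.69108
p₀ = P(outcome | unexposed) = 1388/3321 = 0.41795
Under exogeneity alone the bounds on PN are max{0,(p₁−p₀)/p₁} ≤ PN ≤ min{1,(1−p₀)/p₁}.
  lower = (p₁ − p₀)/p₁ = 0.27313 / 0.69108 ≈ 0.3952
  upper = min{1, (1 − p₀)/p₁} = 0.58205 / 0.69108 ≈ 0.8422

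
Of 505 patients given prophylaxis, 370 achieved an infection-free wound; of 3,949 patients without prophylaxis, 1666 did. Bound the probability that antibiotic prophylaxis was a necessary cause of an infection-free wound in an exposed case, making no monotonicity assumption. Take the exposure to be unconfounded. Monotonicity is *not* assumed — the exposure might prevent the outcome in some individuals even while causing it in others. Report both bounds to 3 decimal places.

0.424 ≤ PN ≤ 0.789

p₁ = P(outcome | exposed) = 370/505 = 0.73267
p₀ = P(outcome | unexposed) = 1666/3949 = 0.42188
Under exogeneity alone the bounds on PN are max{0,(p₁−p₀)/p₁} ≤ PN ≤ min{1,(1−p₀)/p₁}.
  lower = (p₁ − p₀)/p₁ = 0.31079 / 0.73267 ≈ 0.4242
  upper = min{1, (1 − p₀)/p₁} = 0.57812 / 0.73267 ≈ 0.7891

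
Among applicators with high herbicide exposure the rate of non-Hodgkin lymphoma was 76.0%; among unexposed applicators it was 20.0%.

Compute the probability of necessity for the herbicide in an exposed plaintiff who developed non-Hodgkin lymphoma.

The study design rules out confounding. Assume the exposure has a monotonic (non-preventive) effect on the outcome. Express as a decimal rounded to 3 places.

p₁ = 0.76, p₀ = 0.2.
Under exogeneity and monotonicity, PN = (p₁ − p₀) / p₁.
PN = (0.76 − 0.2) / 0.76 = 0.56 / 0.76 ≈ 0.7368

PN ≈ 0.737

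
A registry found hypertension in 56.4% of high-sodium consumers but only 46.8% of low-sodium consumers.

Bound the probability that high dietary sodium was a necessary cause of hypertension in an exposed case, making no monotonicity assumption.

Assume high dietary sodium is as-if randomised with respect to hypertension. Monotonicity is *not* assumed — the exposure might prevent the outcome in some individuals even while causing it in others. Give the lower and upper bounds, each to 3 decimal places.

p₁ = 0.564, p₀ = 0.468.
Under exogeneity alone the bounds on PN are max{0,(p₁−p₀)/p₁} ≤ PN ≤ min{1,(1−p₀)/p₁}.
  lower = (p₁ − p₀)/p₁ = 0.096 / 0.564 ≈ 0.1702
  upper = min{1, (1 − p₀)/p₁} = 0.532 / 0.564 ≈ 0.9433

0.170 ≤ PN ≤ 0.943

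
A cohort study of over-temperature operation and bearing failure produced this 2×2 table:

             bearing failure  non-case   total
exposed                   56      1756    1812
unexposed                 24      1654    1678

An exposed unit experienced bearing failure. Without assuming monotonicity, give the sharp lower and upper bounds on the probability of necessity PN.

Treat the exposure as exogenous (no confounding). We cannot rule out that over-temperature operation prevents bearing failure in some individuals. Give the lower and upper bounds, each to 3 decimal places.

0.537 ≤ PN ≤ 1.000

p₁ = P(outcome | exposed) = 56/1812 = 0.030905
p₀ = P(outcome | unexposed) = 24/1678 = 0.014303
Under exogeneity alone the bounds on PN are max{0,(p₁−p₀)/p₁} ≤ PN ≤ min{1,(1−p₀)/p₁}.
  lower = (p₁ − p₀)/p₁ = 0.016602 / 0.030905 ≈ 0.5372
  upper = min{1, (1 − p₀)/p₁} = 0.9857 / 0.030905 ≈ 31.8943 → capped at 1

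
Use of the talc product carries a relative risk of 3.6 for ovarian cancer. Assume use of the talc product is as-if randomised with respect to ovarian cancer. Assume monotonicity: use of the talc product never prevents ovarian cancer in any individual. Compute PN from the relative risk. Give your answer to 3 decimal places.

Under exogeneity and monotonicity, PN = (RR − 1) / RR = 1 − 1/RR.
PN = (3.6 − 1) / 3.6 = 2.6 / 3.6 ≈ 0.7222

PN ≈ 0.722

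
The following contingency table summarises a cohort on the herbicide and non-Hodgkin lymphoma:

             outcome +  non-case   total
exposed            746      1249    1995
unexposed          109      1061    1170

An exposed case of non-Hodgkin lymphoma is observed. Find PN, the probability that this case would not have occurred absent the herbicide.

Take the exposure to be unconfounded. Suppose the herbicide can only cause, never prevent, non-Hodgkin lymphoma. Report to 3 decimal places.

p₁ = P(outcome | exposed) = 746/1995 = 0.37393
p₀ = P(outcome | unexposed) = 109/1170 = 0.093162
Under exogeneity and monotonicity, PN = (p₁ − p₀)/p₁.
PN = (0.37393 − 0.093162) / 0.37393 ≈ 0.7509

PN ≈ 0.751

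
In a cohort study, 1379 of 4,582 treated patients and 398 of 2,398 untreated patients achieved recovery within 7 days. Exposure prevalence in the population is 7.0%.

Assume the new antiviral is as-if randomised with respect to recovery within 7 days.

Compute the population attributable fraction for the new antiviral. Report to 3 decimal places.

p₁ = P(outcome | exposed) = 1379/4582 = 0.30096
p₀ = P(outcome | unexposed) = 398/2398 = 0.16597
Overall risk P(Y=1) = π·p₁ + (1−π)·p₀ = 0.07×0.30096 + 0.93×0.16597 = 0.17542.
Under exogeneity, PAF = [P(Y=1) − p₀] / P(Y=1).
PAF = (0.17542 − 0.16597) / 0.17542 ≈ 0.0539

PAF ≈ 0.054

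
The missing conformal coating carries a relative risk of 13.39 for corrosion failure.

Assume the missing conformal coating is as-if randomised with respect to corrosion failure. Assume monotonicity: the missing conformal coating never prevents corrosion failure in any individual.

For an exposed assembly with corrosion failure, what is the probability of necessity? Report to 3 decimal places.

PN ≈ 0.925

Under exogeneity and monotonicity, PN = (RR − 1) / RR = 1 − 1/RR.
PN = (13.39 − 1) / 13.39 = 12.39 / 13.39 ≈ 0.9253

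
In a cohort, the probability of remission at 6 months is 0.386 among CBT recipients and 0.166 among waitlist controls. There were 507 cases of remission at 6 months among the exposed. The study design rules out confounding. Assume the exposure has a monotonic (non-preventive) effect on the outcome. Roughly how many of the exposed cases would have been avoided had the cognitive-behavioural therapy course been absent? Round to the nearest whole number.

about 289 cases

Let p₁ = 0.386, p₀ = 0.166.
PN = (p₁ − p₀)/p₁ = (0.386 − 0.166) / 0.386 ≈ 0.56995.
Attributable cases ≈ PN × (exposed cases) = 0.56995 × 507 ≈ 288.96.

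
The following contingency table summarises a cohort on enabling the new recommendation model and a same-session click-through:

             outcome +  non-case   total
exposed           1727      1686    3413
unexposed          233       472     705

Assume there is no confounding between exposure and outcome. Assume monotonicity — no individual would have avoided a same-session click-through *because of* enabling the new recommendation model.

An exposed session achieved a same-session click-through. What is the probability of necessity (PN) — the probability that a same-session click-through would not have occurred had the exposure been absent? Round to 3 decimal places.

PN ≈ 0.347

p₁ = P(outcome | exposed) = 1727/3413 = 0.50601
p₀ = P(outcome | unexposed) = 233/705 = 0.3305
Under exogeneity and monotonicity, PN = (p₁ − p₀)/p₁.
PN = (0.50601 − 0.3305) / 0.50601 ≈ 0.3469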